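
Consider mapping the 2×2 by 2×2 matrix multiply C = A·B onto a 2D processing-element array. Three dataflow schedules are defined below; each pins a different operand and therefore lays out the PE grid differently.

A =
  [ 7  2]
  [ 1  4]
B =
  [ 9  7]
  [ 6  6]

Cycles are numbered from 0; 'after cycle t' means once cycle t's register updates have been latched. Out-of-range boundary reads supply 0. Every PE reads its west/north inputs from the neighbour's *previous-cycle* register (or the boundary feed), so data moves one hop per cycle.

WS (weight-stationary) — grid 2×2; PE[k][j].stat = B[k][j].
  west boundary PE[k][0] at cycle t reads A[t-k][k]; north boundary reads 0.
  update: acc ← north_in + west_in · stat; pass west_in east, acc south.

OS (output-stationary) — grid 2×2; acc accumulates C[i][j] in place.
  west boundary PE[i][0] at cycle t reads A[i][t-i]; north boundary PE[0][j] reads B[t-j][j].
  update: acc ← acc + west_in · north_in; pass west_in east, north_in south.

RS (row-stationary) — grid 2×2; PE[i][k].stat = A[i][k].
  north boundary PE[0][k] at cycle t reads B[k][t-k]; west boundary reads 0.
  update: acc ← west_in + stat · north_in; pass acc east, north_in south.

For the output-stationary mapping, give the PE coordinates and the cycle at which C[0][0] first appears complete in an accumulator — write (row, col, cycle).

OS — PE[0][0] is where C[0][0] collects:
  cycle 0: PE[0][0] → acc 63, east 7, south 9
  cycle 1: PE[0][0] → acc 75, east 2, south 6

(row, col, cycle) = (0, 0, 1)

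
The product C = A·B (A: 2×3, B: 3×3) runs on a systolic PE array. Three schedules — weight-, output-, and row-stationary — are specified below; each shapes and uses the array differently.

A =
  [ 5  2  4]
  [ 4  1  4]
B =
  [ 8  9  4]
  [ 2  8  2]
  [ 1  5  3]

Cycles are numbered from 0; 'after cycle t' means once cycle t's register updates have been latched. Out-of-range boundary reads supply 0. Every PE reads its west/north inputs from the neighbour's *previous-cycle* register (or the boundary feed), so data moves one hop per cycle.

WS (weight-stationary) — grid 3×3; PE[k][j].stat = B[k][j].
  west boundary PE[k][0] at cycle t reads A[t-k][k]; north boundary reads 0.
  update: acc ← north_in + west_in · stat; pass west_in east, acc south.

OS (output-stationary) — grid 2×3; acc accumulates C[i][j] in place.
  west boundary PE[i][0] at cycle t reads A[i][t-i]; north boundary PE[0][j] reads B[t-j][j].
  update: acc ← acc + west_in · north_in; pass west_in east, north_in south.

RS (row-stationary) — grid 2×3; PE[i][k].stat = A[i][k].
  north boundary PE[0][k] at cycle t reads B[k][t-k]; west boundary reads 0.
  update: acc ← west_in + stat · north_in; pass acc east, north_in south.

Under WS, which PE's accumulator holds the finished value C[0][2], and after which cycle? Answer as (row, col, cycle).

(row, col, cycle) = (2, 2, 4)

WS: C[0][2] accumulates in PE[2][2]:
  step 0 · PE2,2: acc=0; fwd→0 fwd↓0
  step 1 · PE2,2: acc=0; fwd→0 fwd↓0
  step 2 · PE2,2: acc=0; fwd→0 fwd↓0
  step 3 · PE2,2: acc=0; fwd→0 fwd↓0
  step 4 · PE2,2: acc=36; fwd→4 fwd↓36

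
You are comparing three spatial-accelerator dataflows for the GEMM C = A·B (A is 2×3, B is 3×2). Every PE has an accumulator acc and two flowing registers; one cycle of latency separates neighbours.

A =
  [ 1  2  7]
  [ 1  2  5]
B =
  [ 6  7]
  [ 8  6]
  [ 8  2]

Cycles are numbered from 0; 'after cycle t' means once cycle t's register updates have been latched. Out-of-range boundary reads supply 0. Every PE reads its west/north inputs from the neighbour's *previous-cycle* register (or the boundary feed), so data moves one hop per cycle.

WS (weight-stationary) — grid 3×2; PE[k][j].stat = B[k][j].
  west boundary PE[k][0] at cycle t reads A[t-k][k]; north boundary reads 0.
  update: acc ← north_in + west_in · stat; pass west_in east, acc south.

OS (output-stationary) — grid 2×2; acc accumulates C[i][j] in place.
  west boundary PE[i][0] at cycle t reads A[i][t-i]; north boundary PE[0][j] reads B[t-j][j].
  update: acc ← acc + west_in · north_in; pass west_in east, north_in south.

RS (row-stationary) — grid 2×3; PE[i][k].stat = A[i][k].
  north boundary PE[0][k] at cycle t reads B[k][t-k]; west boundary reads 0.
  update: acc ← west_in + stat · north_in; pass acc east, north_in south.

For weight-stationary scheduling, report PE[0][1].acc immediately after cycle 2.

PE[0][1].acc = 7

WS (3×2). Following PE[0][1] plus its west/north inputs:
  c0 r0c0: 6 / 1 / 6
  c0 r0c1: 0 / 0 / 0
  c1 r0c0: 6 / 1 / 6
  c1 r0c1: 7 / 1 / 7
  c2 r0c0: 0 / 0 / 0
  c2 r0c1: 7 / 1 / 7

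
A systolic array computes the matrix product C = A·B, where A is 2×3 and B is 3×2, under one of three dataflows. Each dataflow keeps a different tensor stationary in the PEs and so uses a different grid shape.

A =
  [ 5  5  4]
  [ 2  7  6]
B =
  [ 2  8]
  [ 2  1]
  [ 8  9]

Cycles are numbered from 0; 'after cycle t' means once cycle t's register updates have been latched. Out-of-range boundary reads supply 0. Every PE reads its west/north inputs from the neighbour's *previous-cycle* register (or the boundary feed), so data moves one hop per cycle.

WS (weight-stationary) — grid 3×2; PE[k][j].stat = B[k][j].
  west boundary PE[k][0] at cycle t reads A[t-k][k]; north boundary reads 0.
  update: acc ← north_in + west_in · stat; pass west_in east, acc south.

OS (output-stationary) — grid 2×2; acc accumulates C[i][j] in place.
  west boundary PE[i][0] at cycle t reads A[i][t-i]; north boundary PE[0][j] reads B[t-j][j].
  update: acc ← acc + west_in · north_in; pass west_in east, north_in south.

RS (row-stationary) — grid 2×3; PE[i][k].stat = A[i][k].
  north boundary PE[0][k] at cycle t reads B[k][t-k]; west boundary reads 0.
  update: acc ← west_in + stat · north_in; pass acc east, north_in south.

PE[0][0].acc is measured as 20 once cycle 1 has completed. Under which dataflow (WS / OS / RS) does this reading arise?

Under WS (3×2), PE[0][0]:
  cycle 0: PE[0][0] → acc 10, east 5, south 10
  cycle 1: PE[0][0] → acc 4, east 2, south 4
Under OS (2×2), PE[0][0]:
  cycle 0: PE[0][0] → acc 10, east 5, south 2
  cycle 1: PE[0][0] → acc 20, east 5, south 2
Under RS (2×3), PE[0][0]:
  cycle 0: PE[0][0] → acc 10, east 10, south 2
  cycle 1: PE[0][0] → acc 40, east 40, south 8

dataflow = OS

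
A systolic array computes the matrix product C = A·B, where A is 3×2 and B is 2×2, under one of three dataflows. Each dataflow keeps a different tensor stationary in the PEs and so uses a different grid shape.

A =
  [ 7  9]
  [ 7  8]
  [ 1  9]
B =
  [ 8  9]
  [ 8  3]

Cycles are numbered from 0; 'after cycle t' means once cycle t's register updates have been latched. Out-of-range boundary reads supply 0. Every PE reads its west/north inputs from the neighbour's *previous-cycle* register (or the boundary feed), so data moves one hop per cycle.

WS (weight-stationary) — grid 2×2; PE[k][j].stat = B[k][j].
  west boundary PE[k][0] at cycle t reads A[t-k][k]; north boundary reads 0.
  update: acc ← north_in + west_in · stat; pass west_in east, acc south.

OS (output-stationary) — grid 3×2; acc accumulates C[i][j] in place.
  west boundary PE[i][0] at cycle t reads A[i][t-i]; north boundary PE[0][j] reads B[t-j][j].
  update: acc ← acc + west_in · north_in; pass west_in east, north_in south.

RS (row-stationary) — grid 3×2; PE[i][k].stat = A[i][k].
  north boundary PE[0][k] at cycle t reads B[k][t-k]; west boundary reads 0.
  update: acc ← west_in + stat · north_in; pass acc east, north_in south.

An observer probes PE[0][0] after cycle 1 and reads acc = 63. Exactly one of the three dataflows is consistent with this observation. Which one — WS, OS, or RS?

— WS: 2×2; PE[0][0] trace:
  cycle 0: PE[0][0] → acc 56, east 7, south 56
  cycle 1: PE[0][0] → acc 56, east 7, south 56
— OS: 3×2; PE[0][0] trace:
  cycle 0: PE[0][0] → acc 56, east 7, south 8
  cycle 1: PE[0][0] → acc 128, east 9, south 8
— RS: 3×2; PE[0][0] trace:
  cycle 0: PE[0][0] → acc 56, east 56, south 8
  cycle 1: PE[0][0] → acc 63, east 63, south 9

dataflow = RS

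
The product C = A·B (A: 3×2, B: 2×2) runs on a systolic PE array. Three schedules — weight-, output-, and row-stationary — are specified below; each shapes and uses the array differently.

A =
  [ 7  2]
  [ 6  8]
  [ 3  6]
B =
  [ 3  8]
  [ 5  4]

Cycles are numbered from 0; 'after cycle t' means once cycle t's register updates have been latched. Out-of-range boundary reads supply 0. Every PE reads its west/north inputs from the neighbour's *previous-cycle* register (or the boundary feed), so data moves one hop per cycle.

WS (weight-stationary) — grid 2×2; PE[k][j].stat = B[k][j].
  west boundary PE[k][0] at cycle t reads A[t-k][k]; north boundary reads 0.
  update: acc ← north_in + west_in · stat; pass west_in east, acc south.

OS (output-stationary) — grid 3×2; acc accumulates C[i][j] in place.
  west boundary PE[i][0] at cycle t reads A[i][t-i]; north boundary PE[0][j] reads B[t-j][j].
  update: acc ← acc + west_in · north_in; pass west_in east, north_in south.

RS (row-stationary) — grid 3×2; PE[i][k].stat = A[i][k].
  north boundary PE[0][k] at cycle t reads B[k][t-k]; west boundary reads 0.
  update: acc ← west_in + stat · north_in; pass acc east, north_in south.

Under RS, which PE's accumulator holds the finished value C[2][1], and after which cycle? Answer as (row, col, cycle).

Under RS, C[2][1] lands at PE[2][1]:
  cycle 0: PE[2][1] → acc 0, east 0, south 0
  cycle 1: PE[2][1] → acc 0, east 0, south 0
  cycle 2: PE[2][1] → acc 0, east 0, south 0
  cycle 3: PE[2][1] → acc 39, east 39, south 5
  cycle 4: PE[2][1] → acc 48, east 48, south 4

(row, col, cycle) = (2, 1, 4)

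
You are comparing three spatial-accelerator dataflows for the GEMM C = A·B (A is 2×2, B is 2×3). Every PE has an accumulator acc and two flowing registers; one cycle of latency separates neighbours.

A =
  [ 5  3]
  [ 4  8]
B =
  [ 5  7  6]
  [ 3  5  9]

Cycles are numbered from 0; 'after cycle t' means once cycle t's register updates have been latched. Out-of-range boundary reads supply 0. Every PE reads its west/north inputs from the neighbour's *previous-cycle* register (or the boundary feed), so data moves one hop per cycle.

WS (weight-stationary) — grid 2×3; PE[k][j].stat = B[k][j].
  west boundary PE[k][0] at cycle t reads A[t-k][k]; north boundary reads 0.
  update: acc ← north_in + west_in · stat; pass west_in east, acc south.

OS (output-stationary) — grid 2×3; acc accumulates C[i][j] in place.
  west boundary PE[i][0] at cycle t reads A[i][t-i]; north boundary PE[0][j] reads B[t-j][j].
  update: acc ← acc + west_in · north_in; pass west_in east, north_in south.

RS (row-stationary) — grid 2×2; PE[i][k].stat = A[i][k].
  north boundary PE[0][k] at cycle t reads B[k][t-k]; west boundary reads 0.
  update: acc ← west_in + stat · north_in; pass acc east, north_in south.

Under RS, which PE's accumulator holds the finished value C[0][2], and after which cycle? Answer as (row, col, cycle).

RS: C[0][2] accumulates in PE[0][1]:
  @0  [0,1]  acc 0  |  →0  ↓0
  @1  [0,1]  acc 34  |  →34  ↓3
  @2  [0,1]  acc 50  |  →50  ↓5
  @3  [0,1]  acc 57  |  →57  ↓9

(row, col, cycle) = (0, 1, 3)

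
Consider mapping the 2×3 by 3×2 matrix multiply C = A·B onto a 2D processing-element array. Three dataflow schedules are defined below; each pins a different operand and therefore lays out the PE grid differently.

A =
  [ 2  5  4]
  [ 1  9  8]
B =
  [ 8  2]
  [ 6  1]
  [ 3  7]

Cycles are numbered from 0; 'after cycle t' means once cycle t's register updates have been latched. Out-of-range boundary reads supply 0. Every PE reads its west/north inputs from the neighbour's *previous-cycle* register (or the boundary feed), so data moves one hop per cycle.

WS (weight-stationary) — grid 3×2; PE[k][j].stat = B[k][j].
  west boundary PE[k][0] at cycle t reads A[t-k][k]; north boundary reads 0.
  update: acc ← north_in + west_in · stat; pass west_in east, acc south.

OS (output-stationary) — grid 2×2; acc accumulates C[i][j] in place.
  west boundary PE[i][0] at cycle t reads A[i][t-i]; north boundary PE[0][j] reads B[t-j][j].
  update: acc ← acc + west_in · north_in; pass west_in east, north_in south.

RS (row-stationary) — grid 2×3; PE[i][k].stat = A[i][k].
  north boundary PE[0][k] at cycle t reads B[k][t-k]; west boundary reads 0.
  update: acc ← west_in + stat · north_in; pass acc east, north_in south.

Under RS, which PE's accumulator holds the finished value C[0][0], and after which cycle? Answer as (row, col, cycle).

RS — PE[0][2] is where C[0][0] collects:
  t=0 PE[0][2]: acc=0 h=0 v=0
  t=1 PE[0][2]: acc=0 h=0 v=0
  t=2 PE[0][2]: acc=58 h=58 v=3

(row, col, cycle) = (0, 2, 2)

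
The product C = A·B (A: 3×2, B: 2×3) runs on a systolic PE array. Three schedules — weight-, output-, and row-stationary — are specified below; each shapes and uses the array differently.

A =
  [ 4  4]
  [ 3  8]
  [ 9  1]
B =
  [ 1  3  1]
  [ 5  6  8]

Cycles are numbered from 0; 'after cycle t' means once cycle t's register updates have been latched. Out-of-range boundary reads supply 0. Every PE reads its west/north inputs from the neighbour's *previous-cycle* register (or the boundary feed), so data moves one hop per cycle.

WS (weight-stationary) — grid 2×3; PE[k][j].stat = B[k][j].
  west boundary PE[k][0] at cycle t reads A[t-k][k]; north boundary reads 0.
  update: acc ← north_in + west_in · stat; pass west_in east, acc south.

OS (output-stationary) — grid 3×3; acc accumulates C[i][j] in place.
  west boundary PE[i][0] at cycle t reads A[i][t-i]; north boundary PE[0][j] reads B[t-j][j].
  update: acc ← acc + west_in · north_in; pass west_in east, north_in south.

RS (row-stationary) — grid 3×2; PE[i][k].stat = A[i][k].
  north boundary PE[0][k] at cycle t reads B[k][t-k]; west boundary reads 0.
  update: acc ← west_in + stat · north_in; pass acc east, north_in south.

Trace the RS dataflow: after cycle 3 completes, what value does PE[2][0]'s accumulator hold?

RS on a 3×2 grid — tracing PE[2][0] and its feeders:
  step 0 · PE1,0: acc=0; fwd→0 fwd↓0
  step 0 · PE2,0: acc=0; fwd→0 fwd↓0
  step 1 · PE1,0: acc=3; fwd→3 fwd↓1
  step 1 · PE2,0: acc=0; fwd→0 fwd↓0
  step 2 · PE1,0: acc=9; fwd→9 fwd↓3
  step 2 · PE2,0: acc=9; fwd→9 fwd↓1
  step 3 · PE1,0: acc=3; fwd→3 fwd↓1
  step 3 · PE2,0: acc=27; fwd→27 fwd↓3

PE[2][0].acc = 27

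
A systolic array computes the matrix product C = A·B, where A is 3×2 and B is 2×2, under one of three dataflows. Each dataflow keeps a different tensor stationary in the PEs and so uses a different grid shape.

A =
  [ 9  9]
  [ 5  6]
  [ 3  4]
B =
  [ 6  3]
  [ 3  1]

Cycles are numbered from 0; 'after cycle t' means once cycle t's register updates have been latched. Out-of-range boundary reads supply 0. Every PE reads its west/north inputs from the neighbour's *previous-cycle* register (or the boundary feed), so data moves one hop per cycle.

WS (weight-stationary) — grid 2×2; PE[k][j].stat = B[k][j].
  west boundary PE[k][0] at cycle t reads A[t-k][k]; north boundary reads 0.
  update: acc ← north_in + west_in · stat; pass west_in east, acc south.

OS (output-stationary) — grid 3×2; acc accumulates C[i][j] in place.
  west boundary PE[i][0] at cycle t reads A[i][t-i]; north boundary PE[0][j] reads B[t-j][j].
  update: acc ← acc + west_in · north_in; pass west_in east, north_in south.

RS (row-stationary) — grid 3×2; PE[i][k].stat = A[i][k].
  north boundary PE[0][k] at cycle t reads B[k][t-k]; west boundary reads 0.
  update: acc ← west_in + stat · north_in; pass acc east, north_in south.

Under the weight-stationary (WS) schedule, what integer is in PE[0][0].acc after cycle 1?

PE[0][0].acc = 30

WS on a 2×2 grid — tracing PE[0][0] and its feeders:
  step 0 · PE0,0: acc=54; fwd→9 fwd↓54
  step 1 · PE0,0: acc=30; fwd→5 fwd↓30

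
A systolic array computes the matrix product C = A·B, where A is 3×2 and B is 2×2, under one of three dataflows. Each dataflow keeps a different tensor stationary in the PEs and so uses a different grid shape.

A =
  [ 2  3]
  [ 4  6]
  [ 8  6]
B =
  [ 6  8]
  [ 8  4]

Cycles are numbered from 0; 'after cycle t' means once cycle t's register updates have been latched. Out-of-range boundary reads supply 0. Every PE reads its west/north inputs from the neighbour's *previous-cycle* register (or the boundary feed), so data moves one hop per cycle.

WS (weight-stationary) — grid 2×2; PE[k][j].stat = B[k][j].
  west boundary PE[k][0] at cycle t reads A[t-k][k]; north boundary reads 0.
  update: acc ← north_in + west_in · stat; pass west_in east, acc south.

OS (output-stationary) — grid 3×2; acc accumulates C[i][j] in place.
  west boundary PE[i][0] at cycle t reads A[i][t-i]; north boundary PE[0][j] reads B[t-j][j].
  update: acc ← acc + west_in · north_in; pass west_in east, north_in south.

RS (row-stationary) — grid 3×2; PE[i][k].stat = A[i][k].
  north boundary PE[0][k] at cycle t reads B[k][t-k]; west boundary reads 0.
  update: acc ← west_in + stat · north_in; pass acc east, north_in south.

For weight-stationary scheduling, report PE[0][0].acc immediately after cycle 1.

PE[0][0].acc = 24

WS (2×2). Following PE[0][0] plus its west/north inputs:
  after 0 — PE[0][0] acc=12, pass-E 2, pass-S 12
  after 1 — PE[0][0] acc=24, pass-E 4, pass-S 24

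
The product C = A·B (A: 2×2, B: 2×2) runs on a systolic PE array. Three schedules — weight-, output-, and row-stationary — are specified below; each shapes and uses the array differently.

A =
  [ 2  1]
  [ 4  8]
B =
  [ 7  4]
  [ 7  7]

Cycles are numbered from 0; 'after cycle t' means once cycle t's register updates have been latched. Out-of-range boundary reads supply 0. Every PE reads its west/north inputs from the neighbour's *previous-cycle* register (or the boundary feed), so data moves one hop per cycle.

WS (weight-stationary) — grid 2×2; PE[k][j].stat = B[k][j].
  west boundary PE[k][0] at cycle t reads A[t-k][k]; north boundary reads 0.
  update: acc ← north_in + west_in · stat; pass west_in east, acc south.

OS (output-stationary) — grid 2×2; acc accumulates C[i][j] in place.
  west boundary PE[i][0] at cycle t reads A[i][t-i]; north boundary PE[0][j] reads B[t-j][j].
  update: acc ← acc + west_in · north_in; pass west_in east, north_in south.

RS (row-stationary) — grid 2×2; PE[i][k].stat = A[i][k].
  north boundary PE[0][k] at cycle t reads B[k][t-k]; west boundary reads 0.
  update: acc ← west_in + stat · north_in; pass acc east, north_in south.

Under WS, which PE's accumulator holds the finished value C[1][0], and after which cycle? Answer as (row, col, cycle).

(row, col, cycle) = (1, 0, 2)

WS — PE[1][0] is where C[1][0] collects:
  t=0 PE[1][0]: acc=0 h=0 v=0
  t=1 PE[1][0]: acc=21 h=1 v=21
  t=2 PE[1][0]: acc=84 h=8 v=84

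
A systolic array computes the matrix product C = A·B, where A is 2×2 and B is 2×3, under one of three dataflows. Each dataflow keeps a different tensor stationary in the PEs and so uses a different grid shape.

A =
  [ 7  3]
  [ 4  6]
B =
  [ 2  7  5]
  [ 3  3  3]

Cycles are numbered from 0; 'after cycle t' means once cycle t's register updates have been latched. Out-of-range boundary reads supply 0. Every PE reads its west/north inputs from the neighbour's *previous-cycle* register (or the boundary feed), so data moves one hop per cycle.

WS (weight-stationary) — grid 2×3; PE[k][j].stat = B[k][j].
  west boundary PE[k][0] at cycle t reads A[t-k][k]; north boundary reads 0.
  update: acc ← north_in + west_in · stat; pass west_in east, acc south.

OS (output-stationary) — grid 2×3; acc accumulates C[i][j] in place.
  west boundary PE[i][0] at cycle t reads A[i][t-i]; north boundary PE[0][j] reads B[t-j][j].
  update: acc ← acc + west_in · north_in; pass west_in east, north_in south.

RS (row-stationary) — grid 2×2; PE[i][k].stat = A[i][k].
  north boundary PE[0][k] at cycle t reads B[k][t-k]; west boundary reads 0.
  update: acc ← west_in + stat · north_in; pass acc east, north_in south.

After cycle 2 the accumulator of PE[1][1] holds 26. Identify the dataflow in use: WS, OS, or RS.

WS (2×3 grid), PE[1][1]:
  c0 r1c1: 0 / 0 / 0
  c1 r1c1: 0 / 0 / 0
  c2 r1c1: 58 / 3 / 58
OS (2×3 grid), PE[1][1]:
  c0 r1c1: 0 / 0 / 0
  c1 r1c1: 0 / 0 / 0
  c2 r1c1: 28 / 4 / 7
RS (2×2 grid), PE[1][1]:
  c0 r1c1: 0 / 0 / 0
  c1 r1c1: 0 / 0 / 0
  c2 r1c1: 26 / 26 / 3

dataflow = RS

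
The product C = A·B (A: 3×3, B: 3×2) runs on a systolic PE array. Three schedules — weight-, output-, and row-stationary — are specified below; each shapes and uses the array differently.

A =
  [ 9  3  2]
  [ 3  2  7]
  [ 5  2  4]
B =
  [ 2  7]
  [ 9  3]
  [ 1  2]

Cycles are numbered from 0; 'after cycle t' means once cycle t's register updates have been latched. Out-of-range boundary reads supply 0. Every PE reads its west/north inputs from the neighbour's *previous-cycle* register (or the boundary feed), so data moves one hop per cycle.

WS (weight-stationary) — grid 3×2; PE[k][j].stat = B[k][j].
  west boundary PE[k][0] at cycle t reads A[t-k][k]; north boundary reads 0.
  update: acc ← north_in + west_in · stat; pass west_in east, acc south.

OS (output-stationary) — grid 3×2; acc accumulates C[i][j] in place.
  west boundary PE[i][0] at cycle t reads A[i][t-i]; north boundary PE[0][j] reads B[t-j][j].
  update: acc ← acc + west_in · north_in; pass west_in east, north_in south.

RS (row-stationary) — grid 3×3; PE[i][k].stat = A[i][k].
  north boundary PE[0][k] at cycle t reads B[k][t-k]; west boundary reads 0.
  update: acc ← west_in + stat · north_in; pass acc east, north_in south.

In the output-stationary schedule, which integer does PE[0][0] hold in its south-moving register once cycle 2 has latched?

OS 3×2: PE[0][0] cycle-by-cycle (with neighbour feeds):
  c0 r0c0: 18 / 9 / 2
  c1 r0c0: 45 / 3 / 9
  c2 r0c0: 47 / 2 / 1

register = 1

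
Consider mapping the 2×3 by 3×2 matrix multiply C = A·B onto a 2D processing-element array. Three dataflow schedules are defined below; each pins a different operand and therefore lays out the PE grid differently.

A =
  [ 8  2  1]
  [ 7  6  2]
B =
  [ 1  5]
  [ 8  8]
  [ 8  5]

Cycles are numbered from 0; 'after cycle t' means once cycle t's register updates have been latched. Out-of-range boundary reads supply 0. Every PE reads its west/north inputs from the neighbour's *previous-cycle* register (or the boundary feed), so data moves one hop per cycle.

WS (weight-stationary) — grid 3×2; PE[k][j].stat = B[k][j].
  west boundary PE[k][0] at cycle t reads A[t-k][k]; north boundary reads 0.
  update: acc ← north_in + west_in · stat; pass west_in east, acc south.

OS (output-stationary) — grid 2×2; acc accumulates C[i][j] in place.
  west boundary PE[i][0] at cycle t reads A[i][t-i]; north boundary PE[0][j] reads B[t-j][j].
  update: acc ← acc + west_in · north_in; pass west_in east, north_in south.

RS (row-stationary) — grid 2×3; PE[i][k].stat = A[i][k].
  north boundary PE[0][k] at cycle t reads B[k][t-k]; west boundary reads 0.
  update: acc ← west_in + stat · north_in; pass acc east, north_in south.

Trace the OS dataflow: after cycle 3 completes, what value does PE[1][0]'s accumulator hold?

PE[1][0].acc = 71

Tracing OS — 2×2 array, target PE[1][0]:
  [0] (0,0) acc=8 (h:8 v:1)
  [0] (1,0) acc=0 (h:0 v:0)
  [1] (0,0) acc=24 (h:2 v:8)
  [1] (1,0) acc=7 (h:7 v:1)
  [2] (0,0) acc=32 (h:1 v:8)
  [2] (1,0) acc=55 (h:6 v:8)
  [3] (0,0) acc=32 (h:0 v:0)
  [3] (1,0) acc=71 (h:2 v:8)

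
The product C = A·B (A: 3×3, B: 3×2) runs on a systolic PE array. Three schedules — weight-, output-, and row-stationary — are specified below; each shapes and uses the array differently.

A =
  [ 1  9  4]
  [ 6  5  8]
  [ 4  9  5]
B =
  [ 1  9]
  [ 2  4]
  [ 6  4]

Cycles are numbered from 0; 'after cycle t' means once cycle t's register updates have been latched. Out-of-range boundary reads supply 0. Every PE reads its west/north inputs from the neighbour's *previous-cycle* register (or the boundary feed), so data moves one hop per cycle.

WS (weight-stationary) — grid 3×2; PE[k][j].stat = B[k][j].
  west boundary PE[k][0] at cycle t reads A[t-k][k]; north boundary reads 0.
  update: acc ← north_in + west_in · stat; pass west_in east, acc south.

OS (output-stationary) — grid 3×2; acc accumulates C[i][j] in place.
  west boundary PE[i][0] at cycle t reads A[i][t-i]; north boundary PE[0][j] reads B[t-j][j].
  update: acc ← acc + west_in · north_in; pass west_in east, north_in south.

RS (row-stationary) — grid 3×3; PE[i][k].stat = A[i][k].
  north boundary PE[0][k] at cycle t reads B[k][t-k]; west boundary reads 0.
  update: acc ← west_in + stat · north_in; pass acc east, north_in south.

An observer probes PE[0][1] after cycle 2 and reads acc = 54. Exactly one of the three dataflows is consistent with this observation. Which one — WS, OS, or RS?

WS [3×2] PE[0][1] across cycles:
  cycle 0: PE[0][1] → acc 0, east 0, south 0
  cycle 1: PE[0][1] → acc 9, east 1, south 9
  cycle 2: PE[0][1] → acc 54, east 6, south 54
OS [3×2] PE[0][1] across cycles:
  cycle 0: PE[0][1] → acc 0, east 0, south 0
  cycle 1: PE[0][1] → acc 9, east 1, south 9
  cycle 2: PE[0][1] → acc 45, east 9, south 4
RS [3×3] PE[0][1] across cycles:
  cycle 0: PE[0][1] → acc 0, east 0, south 0
  cycle 1: PE[0][1] → acc 19, east 19, south 2
  cycle 2: PE[0][1] → acc 45, east 45, south 4

dataflow = WS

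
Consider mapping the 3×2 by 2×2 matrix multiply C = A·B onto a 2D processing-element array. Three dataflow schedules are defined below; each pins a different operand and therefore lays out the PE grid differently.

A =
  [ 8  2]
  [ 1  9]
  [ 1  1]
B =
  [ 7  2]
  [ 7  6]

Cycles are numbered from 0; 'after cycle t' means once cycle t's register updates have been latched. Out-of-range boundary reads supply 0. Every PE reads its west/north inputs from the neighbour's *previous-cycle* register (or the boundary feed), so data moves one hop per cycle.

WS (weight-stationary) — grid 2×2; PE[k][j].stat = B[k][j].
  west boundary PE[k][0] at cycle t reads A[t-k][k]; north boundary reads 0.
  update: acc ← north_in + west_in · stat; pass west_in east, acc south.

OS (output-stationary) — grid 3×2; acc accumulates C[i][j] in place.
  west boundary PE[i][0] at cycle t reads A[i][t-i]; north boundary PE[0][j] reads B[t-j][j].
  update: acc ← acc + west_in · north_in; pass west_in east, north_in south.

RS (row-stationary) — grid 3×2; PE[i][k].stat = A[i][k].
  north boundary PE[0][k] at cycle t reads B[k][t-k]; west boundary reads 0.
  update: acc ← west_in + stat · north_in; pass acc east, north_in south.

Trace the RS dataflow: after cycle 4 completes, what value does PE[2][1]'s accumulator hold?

RS 3×2: PE[2][1] cycle-by-cycle (with neighbour feeds):
  after 0 — PE[1][1] acc=0, pass-E 0, pass-S 0
  after 0 — PE[2][0] acc=0, pass-E 0, pass-S 0
  after 0 — PE[2][1] acc=0, pass-E 0, pass-S 0
  after 1 — PE[1][1] acc=0, pass-E 0, pass-S 0
  after 1 — PE[2][0] acc=0, pass-E 0, pass-S 0
  after 1 — PE[2][1] acc=0, pass-E 0, pass-S 0
  after 2 — PE[1][1] acc=70, pass-E 70, pass-S 7
  after 2 — PE[2][0] acc=7, pass-E 7, pass-S 7
  after 2 — PE[2][1] acc=0, pass-E 0, pass-S 0
  after 3 — PE[1][1] acc=56, pass-E 56, pass-S 6
  after 3 — PE[2][0] acc=2, pass-E 2, pass-S 2
  after 3 — PE[2][1] acc=14, pass-E 14, pass-S 7
  after 4 — PE[1][1] acc=0, pass-E 0, pass-S 0
  after 4 — PE[2][0] acc=0, pass-E 0, pass-S 0
  after 4 — PE[2][1] acc=8, pass-E 8, pass-S 6

PE[2][1].acc = 8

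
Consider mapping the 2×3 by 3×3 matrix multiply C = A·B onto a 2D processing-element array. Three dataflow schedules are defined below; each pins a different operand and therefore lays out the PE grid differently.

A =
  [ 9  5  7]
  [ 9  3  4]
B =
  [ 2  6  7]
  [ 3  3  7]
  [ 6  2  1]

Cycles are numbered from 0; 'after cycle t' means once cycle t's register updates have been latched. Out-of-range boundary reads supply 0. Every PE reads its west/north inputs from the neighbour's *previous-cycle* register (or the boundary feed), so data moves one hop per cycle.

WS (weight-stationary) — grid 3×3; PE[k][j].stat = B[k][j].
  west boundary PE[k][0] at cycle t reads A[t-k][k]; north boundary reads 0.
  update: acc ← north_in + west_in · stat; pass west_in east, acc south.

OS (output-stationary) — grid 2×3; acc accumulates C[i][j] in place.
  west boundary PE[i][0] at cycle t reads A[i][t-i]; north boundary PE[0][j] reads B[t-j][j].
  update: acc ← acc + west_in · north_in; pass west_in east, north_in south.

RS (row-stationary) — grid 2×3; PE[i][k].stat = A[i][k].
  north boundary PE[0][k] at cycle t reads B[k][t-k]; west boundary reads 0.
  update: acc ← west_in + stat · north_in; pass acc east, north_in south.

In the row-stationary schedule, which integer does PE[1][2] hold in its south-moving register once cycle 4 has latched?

RS (2×3). Following PE[1][2] plus its west/north inputs:
  @0  [0,2]  acc 0  |  →0  ↓0
  @0  [1,1]  acc 0  |  →0  ↓0
  @0  [1,2]  acc 0  |  →0  ↓0
  @1  [0,2]  acc 0  |  →0  ↓0
  @1  [1,1]  acc 0  |  →0  ↓0
  @1  [1,2]  acc 0  |  →0  ↓0
  @2  [0,2]  acc 75  |  →75  ↓6
  @2  [1,1]  acc 27  |  →27  ↓3
  @2  [1,2]  acc 0  |  →0  ↓0
  @3  [0,2]  acc 83  |  →83  ↓2
  @3  [1,1]  acc 63  |  →63  ↓3
  @3  [1,2]  acc 51  |  →51  ↓6
  @4  [0,2]  acc 105  |  →105  ↓1
  @4  [1,1]  acc 84  |  →84  ↓7
  @4  [1,2]  acc 71  |  →71  ↓2

register = 2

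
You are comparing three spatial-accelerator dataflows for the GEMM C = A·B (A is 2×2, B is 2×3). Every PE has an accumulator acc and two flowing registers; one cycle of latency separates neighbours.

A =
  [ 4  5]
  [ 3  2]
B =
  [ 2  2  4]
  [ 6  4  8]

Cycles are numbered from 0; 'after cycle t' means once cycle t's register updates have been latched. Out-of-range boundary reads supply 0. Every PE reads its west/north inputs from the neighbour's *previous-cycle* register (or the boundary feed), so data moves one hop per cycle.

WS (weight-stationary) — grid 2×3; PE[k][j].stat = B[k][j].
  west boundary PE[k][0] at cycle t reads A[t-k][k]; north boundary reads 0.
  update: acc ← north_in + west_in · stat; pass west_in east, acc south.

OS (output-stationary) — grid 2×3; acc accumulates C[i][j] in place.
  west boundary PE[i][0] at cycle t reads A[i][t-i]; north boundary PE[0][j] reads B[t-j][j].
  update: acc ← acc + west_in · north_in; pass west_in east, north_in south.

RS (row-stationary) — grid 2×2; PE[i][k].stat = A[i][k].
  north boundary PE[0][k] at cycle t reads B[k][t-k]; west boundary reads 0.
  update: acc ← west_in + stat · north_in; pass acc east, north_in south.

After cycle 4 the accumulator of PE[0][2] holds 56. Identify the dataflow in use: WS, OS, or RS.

— WS: 2×3; PE[0][2] trace:
  0: (0,2).acc=0  regs=<0,0>
  1: (0,2).acc=0  regs=<0,0>
  2: (0,2).acc=16  regs=<4,16>
  3: (0,2).acc=12  regs=<3,12>
  4: (0,2).acc=0  regs=<0,0>
— OS: 2×3; PE[0][2] trace:
  0: (0,2).acc=0  regs=<0,0>
  1: (0,2).acc=0  regs=<0,0>
  2: (0,2).acc=16  regs=<4,4>
  3: (0,2).acc=56  regs=<5,8>
  4: (0,2).acc=56  regs=<0,0>
RS: PE[0][2] is outside its 2×2 grid.

dataflow = OS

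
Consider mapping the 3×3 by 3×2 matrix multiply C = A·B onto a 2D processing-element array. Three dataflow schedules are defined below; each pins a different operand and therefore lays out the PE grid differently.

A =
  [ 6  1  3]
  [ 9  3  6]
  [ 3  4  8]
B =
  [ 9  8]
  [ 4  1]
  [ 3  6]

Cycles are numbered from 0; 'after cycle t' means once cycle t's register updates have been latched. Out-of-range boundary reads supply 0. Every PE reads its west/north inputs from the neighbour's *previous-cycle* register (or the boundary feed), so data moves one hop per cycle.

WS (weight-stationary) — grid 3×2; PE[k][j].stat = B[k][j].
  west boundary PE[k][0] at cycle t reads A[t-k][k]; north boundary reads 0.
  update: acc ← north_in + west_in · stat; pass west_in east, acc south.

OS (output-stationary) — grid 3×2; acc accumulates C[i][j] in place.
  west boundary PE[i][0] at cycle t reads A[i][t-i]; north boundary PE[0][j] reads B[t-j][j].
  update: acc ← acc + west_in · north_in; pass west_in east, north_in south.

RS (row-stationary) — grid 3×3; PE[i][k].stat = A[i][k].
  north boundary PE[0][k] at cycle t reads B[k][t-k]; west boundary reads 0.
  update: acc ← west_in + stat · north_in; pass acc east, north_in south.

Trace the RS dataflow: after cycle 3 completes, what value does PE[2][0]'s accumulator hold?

RS on a 3×3 grid — tracing PE[2][0] and its feeders:
  t=0 PE[1][0]: acc=0 h=0 v=0
  t=0 PE[2][0]: acc=0 h=0 v=0
  t=1 PE[1][0]: acc=81 h=81 v=9
  t=1 PE[2][0]: acc=0 h=0 v=0
  t=2 PE[1][0]: acc=72 h=72 v=8
  t=2 PE[2][0]: acc=27 h=27 v=9
  t=3 PE[1][0]: acc=0 h=0 v=0
  t=3 PE[2][0]: acc=24 h=24 v=8

PE[2][0].acc = 24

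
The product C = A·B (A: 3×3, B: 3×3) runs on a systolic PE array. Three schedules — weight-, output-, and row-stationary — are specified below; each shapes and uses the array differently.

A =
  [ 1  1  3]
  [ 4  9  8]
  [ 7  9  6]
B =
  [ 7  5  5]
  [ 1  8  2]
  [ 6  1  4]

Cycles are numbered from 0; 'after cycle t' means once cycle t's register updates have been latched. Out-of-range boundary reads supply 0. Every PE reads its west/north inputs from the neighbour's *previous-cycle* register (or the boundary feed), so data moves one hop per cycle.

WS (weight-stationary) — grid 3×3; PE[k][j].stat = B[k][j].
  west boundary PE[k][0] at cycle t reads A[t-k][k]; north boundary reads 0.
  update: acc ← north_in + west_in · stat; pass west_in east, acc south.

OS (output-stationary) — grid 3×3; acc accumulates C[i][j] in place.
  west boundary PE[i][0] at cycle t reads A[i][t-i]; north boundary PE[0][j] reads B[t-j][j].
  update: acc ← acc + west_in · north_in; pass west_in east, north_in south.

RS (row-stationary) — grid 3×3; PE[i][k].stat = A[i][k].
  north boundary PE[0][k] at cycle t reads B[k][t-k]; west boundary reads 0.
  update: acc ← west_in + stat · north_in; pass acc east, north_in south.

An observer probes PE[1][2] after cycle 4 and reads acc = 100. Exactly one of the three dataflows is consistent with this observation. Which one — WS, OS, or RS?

dataflow = RS

WS (3×3 grid), PE[1][2]:
  [0] (1,2) acc=0 (h:0 v:0)
  [1] (1,2) acc=0 (h:0 v:0)
  [2] (1,2) acc=0 (h:0 v:0)
  [3] (1,2) acc=7 (h:1 v:7)
  [4] (1,2) acc=38 (h:9 v:38)
OS (3×3 grid), PE[1][2]:
  [0] (1,2) acc=0 (h:0 v:0)
  [1] (1,2) acc=0 (h:0 v:0)
  [2] (1,2) acc=0 (h:0 v:0)
  [3] (1,2) acc=20 (h:4 v:5)
  [4] (1,2) acc=38 (h:9 v:2)
RS (3×3 grid), PE[1][2]:
  [0] (1,2) acc=0 (h:0 v:0)
  [1] (1,2) acc=0 (h:0 v:0)
  [2] (1,2) acc=0 (h:0 v:0)
  [3] (1,2) acc=85 (h:85 v:6)
  [4] (1,2) acc=100 (h:100 v:1)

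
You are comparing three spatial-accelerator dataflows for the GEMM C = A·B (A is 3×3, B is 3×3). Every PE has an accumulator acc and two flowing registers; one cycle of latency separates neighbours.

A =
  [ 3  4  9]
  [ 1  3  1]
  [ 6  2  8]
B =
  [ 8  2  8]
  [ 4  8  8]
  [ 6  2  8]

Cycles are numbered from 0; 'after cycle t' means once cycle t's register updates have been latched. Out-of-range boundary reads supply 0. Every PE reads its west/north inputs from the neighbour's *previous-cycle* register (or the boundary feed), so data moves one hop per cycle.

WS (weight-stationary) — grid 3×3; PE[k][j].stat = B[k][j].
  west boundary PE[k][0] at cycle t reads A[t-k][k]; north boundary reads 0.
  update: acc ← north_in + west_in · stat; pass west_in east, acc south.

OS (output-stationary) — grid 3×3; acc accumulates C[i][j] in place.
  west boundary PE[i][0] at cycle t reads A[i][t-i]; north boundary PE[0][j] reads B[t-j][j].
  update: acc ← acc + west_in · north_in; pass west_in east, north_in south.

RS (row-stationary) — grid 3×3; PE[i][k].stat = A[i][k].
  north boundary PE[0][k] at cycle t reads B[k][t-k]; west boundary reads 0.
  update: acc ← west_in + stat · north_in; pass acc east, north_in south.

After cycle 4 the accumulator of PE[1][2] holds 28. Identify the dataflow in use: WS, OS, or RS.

dataflow = RS

Under WS (3×3), PE[1][2]:
  step 0 · PE1,2: acc=0; fwd→0 fwd↓0
  step 1 · PE1,2: acc=0; fwd→0 fwd↓0
  step 2 · PE1,2: acc=0; fwd→0 fwd↓0
  step 3 · PE1,2: acc=56; fwd→4 fwd↓56
  step 4 · PE1,2: acc=32; fwd→3 fwd↓32
Under OS (3×3), PE[1][2]:
  step 0 · PE1,2: acc=0; fwd→0 fwd↓0
  step 1 · PE1,2: acc=0; fwd→0 fwd↓0
  step 2 · PE1,2: acc=0; fwd→0 fwd↓0
  step 3 · PE1,2: acc=8; fwd→1 fwd↓8
  step 4 · PE1,2: acc=32; fwd→3 fwd↓8
Under RS (3×3), PE[1][2]:
  step 0 · PE1,2: acc=0; fwd→0 fwd↓0
  step 1 · PE1,2: acc=0; fwd→0 fwd↓0
  step 2 · PE1,2: acc=0; fwd→0 fwd↓0
  step 3 · PE1,2: acc=26; fwd→26 fwd↓6
  step 4 · PE1,2: acc=28; fwd→28 fwd↓2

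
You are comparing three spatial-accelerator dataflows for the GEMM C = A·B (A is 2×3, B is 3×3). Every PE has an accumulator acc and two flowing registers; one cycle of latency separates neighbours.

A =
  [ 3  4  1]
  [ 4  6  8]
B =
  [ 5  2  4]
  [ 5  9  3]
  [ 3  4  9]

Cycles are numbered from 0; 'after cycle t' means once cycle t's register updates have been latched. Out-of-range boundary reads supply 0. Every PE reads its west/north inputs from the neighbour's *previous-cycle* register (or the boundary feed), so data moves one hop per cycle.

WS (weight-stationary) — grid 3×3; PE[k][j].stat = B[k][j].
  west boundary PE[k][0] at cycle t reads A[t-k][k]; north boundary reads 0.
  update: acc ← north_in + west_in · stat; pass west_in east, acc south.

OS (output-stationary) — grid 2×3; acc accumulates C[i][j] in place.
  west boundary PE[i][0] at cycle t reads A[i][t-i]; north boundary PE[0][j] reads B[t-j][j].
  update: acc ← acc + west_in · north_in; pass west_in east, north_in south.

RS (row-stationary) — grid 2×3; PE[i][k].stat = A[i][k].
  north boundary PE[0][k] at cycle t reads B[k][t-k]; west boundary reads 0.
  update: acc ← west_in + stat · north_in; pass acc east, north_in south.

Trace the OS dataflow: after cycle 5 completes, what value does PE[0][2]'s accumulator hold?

OS on a 2×3 grid — tracing PE[0][2] and its feeders:
  t=0 PE[0][1]: acc=0 h=0 v=0
  t=0 PE[0][2]: acc=0 h=0 v=0
  t=1 PE[0][1]: acc=6 h=3 v=2
  t=1 PE[0][2]: acc=0 h=0 v=0
  t=2 PE[0][1]: acc=42 h=4 v=9
  t=2 PE[0][2]: acc=12 h=3 v=4
  t=3 PE[0][1]: acc=46 h=1 v=4
  t=3 PE[0][2]: acc=24 h=4 v=3
  t=4 PE[0][1]: acc=46 h=0 v=0
  t=4 PE[0][2]: acc=33 h=1 v=9
  t=5 PE[0][1]: acc=46 h=0 v=0
  t=5 PE[0][2]: acc=33 h=0 v=0

PE[0][2].acc = 33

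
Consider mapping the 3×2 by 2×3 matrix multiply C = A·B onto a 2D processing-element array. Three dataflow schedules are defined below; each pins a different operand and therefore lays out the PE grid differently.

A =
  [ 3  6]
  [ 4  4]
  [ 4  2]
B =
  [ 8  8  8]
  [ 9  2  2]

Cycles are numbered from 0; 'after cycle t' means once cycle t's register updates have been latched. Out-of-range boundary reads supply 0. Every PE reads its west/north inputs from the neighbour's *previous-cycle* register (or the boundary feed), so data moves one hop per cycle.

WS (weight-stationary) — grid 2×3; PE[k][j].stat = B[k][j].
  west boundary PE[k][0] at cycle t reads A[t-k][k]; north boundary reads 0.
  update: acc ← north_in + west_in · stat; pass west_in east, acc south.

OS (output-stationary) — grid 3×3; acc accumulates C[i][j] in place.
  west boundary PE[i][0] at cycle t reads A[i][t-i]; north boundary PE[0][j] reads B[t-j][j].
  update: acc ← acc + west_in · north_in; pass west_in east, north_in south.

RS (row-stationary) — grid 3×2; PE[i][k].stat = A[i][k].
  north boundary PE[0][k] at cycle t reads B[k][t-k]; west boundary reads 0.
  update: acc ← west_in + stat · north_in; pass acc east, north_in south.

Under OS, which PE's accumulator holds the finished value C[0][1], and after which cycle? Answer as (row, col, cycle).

(row, col, cycle) = (0, 1, 2)

OS: C[0][1] accumulates in PE[0][1]:
  c0 r0c1: 0 / 0 / 0
  c1 r0c1: 24 / 3 / 8
  c2 r0c1: 36 / 6 / 2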